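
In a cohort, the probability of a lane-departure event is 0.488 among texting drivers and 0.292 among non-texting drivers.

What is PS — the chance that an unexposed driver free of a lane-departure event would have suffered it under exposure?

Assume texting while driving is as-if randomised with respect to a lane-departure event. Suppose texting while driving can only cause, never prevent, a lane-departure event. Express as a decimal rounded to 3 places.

PS ≈ 0.277

Let p₁ = 0.488, p₀ = 0.292.
Under exogeneity and monotonicity, PS = (p₁ − p₀) / (1 − p₀).
PS = (0.488 − 0.292) / (1 − 0.292) = 0.196 / 0.708 ≈ 0.2768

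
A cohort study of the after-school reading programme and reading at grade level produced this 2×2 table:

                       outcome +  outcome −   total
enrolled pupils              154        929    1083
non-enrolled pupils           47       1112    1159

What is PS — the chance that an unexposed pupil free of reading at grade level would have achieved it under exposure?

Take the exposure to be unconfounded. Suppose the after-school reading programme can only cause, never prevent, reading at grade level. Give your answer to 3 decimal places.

PS ≈ 0.106

p₁ = P(outcome | exposed) = 154/1083 = 0.1422
p₀ = P(outcome | unexposed) = 47/1159 = 0.040552
Under exogeneity and monotonicity, PS = (p₁ − p₀) / (1 − p₀).
PS = (0.1422 − 0.040552) / (1 − 0.040552) = 0.10165 / 0.95945 ≈ 0.1059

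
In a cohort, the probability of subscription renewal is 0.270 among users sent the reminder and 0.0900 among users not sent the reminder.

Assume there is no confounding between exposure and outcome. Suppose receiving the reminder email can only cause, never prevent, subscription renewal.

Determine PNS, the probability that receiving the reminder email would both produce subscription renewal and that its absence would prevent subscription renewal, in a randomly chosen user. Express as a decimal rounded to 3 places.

Let p₁ = 0.27, p₀ = 0.09.
Under exogeneity and monotonicity, PNS = p₁ − p₀.
PNS = 0.27 − 0.09 = 0.18

PNS ≈ 0.180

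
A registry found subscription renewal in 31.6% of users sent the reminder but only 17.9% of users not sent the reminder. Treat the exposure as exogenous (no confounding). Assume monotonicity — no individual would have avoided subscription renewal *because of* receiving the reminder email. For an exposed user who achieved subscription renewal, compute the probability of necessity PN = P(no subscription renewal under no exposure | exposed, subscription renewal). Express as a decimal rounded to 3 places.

p₁ = 0.316, p₀ = 0.179.
Under exogeneity and monotonicity, PN = (p₁ − p₀) / p₁.
PN = (0.316 − 0.179) / 0.316 = 0.137 / 0.316 ≈ 0.4335

PN ≈ 0.434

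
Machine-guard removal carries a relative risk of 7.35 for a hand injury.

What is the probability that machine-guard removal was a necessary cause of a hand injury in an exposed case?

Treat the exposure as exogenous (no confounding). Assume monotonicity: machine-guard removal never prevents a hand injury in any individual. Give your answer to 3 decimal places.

PN ≈ 0.864

Under exogeneity and monotonicity, PN = (RR − 1) / RR = 1 − 1/RR.
PN = (7.35 − 1) / 7.35 = 6.35 / 7.35 ≈ 0.8639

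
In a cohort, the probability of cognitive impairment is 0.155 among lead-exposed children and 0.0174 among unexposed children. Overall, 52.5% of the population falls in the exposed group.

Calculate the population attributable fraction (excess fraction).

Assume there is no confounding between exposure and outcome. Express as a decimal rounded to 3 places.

PAF ≈ 0.806

Let p₁ = 0.155, p₀ = 0.0174.
Overall risk P(Y=1) = π·p₁ + (1−π)·p₀ = 0.525×0.155 + 0.475×0.0174 = 0.08964.
Under exogeneity, PAF = [P(Y=1) − p₀] / P(Y=1).
PAF = (0.08964 − 0.0174) / 0.08964 ≈ 0.8059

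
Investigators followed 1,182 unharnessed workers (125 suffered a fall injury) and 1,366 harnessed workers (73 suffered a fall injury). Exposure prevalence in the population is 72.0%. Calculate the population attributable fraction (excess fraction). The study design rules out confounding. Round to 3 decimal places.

PAF ≈ 0.413

p₁ = P(outcome | exposed) = 125/1182 = 0.10575
p₀ = P(outcome | unexposed) = 73/1366 = 0.053441
Overall risk P(Y=1) = π·p₁ + (1−π)·p₀ = 0.72×0.10575 + 0.28×0.053441 = 0.091106.
Under exogeneity, PAF = [P(Y=1) − p₀] / P(Y=1).
PAF = (0.091106 − 0.053441) / 0.091106 ≈ 0.4134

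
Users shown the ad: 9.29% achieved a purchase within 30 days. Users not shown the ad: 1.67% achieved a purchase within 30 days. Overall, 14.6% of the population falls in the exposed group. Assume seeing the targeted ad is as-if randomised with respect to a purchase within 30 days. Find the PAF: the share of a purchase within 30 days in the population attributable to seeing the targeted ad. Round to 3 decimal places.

PAF ≈ 0.400

p₁ = 0.0929, p₀ = 0.0167.
Overall risk P(Y=1) = π·p₁ + (1−π)·p₀ = 0.146×0.0929 + 0.854×0.0167 = 0.027825.
Under exogeneity, PAF = [P(Y=1) − p₀] / P(Y=1).
PAF = (0.027825 − 0.0167) / 0.027825 ≈ 0.3998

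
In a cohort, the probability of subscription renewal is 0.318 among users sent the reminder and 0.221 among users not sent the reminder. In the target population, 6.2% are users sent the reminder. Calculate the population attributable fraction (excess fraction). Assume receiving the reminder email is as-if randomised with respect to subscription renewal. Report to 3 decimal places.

PAF ≈ 0.026

Let p₁ = 0.318, p₀ = 0.221.
Overall risk P(Y=1) = π·p₁ + (1−π)·p₀ = 0.062×0.318 + 0.938×0.221 = 0.22701.
Under exogeneity, PAF = [P(Y=1) − p₀] / P(Y=1).
PAF = (0.22701 − 0.221) / 0.22701 ≈ 0.0265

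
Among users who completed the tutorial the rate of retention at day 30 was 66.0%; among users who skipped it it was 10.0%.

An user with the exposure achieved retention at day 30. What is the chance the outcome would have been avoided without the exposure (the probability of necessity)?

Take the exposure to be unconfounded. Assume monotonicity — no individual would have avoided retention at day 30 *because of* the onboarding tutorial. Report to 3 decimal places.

p₁ = 0.66, p₀ = 0.1.
Under exogeneity and monotonicity, PN = (p₁ − p₀) / p₁.
PN = (0.66 − 0.1) / 0.66 = 0.56 / 0.66 ≈ 0.8485

PN ≈ 0.848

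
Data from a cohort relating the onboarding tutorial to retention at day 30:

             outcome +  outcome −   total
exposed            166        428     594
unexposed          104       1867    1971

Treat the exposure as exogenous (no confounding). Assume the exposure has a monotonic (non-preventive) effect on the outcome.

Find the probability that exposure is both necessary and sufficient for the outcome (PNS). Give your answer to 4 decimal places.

PNS ≈ 0.2267

p₁ = P(outcome | exposed) = 166/594 = 0.27946
p₀ = P(outcome | unexposed) = 104/1971 = 0.052765
Under exogeneity and monotonicity, PNS = p₁ − p₀.
PNS = 0.27946 − 0.052765 = 0.2267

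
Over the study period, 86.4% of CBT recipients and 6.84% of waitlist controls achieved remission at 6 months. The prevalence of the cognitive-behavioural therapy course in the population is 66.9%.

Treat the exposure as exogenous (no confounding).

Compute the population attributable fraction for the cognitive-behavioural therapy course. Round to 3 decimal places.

PAF ≈ 0.886

p₁ = 0.864, p₀ = 0.0684.
Overall risk P(Y=1) = π·p₁ + (1−π)·p₀ = 0.669×0.864 + 0.331×0.0684 = 0.60066.
Under exogeneity, PAF = [P(Y=1) − p₀] / P(Y=1).
PAF = (0.60066 − 0.0684) / 0.60066 ≈ 0.8861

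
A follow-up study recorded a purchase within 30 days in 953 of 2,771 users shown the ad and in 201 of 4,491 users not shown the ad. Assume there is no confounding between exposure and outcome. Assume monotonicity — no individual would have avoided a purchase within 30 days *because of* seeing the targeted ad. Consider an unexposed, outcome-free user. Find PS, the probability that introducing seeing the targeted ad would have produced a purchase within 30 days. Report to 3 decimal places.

PS ≈ 0.313

p₁ = P(outcome | exposed) = 953/2771 = 0.34392
p₀ = P(outcome | unexposed) = 201/4491 = 0.044756
Under exogeneity and monotonicity, PS = (p₁ − p₀) / (1 − p₀).
PS = (0.34392 − 0.044756) / (1 − 0.044756) = 0.29916 / 0.95524 ≈ 0.3132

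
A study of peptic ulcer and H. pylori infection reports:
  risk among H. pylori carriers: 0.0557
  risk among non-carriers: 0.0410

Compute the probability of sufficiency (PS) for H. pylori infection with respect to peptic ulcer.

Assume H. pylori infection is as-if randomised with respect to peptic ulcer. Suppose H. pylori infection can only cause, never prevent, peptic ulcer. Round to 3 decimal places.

Let p₁ = 0.0557, p₀ = 0.041.
Under exogeneity and monotonicity, PS = (p₁ − p₀) / (1 − p₀).
PS = (0.0557 − 0.041) / (1 − 0.041) = 0.0147 / 0.959 ≈ 0.0153

PS ≈ 0.015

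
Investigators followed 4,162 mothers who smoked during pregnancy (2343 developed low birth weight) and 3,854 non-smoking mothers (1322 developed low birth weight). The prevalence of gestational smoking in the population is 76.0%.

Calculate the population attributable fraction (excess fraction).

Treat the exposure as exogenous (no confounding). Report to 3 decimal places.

p₁ = P(outcome | exposed) = 2343/4162 = 0.56295
p₀ = P(outcome | unexposed) = 1322/3854 = 0.34302
Overall risk P(Y=1) = π·p₁ + (1−π)·p₀ = 0.76×0.56295 + 0.24×0.34302 = 0.51017.
Under exogeneity, PAF = [P(Y=1) − p₀] / P(Y=1).
PAF = (0.51017 − 0.34302) / 0.51017 ≈ 0.3276

PAF ≈ 0.328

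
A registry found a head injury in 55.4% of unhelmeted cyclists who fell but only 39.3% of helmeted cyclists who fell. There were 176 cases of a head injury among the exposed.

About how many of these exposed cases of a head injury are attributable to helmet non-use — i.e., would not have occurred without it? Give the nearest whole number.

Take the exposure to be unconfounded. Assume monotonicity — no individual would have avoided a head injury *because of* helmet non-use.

about 51 cases

p₁ = 0.554, p₀ = 0.393.
PN = (p₁ − p₀)/p₁ = (0.554 − 0.393) / 0.554 ≈ 0.29061.
Attributable cases ≈ PN × (exposed cases) = 0.29061 × 176 ≈ 51.15.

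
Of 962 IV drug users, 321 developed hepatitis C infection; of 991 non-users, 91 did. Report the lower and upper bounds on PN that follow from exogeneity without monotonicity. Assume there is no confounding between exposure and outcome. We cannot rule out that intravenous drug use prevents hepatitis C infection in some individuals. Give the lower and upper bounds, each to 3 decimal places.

0.725 ≤ PN ≤ 1.000

p₁ = P(outcome | exposed) = 321/962 = 0.33368
p₀ = P(outcome | unexposed) = 91/991 = 0.091826
Under exogeneity alone the bounds on PN are max{0,(p₁−p₀)/p₁} ≤ PN ≤ min{1,(1−p₀)/p₁}.
  lower = (p₁ − p₀)/p₁ = 0.24185 / 0.33368 ≈ 0.7248
  upper = min{1, (1 − p₀)/p₁} = 0.90817 / 0.33368 ≈ 2.7217 → capped at 1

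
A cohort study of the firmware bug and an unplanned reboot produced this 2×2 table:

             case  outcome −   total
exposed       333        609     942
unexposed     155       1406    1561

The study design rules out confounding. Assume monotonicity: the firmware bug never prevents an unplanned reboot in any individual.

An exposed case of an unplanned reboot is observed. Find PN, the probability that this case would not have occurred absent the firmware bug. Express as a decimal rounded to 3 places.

PN ≈ 0.719

p₁ = P(outcome | exposed) = 333/942 = 0.3535
p₀ = P(outcome | unexposed) = 155/1561 = 0.099295
Under exogeneity and monotonicity, PN = (p₁ − p₀) / p₁.
PN = (0.3535 − 0.099295) / 0.3535 = 0.25421 / 0.3535 ≈ 0.7191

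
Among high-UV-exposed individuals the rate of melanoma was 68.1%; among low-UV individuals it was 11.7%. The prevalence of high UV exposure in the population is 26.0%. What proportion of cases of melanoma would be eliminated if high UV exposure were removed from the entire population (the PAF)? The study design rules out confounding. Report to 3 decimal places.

p₁ = 0.681, p₀ = 0.117.
Overall risk P(Y=1) = π·p₁ + (1−π)·p₀ = 0.26×0.681 + 0.74×0.117 = 0.26364.
Under exogeneity, PAF = [P(Y=1) − p₀] / P(Y=1).
PAF = (0.26364 − 0.117) / 0.26364 ≈ 0.5562

PAF ≈ 0.556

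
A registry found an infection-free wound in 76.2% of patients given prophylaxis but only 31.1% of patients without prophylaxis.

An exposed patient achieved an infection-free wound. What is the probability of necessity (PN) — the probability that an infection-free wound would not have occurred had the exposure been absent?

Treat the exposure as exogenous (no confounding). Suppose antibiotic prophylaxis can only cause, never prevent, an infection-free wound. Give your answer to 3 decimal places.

PN ≈ 0.592

p₁ = 0.762, p₀ = 0.311.
Under exogeneity and monotonicity, PN = (p₁ − p₀) / p₁.
PN = (0.762 − 0.311) / 0.762 = 0.451 / 0.762 ≈ 0.5919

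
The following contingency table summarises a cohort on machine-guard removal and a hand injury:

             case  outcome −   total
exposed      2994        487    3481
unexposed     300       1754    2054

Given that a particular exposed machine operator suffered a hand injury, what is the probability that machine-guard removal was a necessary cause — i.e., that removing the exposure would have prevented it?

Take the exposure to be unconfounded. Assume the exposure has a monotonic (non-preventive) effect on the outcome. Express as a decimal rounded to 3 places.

PN ≈ 0.830

p₁ = P(outcome | exposed) = 2994/3481 = 0.8601
p₀ = P(outcome | unexposed) = 300/2054 = 0.14606
Under exogeneity and monotonicity, PN = (p₁ − p₀) / p₁.
PN = (0.8601 − 0.14606) / 0.8601 = 0.71404 / 0.8601 ≈ 0.8302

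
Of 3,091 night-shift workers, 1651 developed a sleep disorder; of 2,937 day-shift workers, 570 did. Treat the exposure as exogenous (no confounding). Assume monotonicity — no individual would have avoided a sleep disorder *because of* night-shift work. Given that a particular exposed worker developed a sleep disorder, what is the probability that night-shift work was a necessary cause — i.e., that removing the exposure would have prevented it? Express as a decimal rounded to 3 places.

p₁ = P(outcome | exposed) = 1651/3091 = 0.53413
p₀ = P(outcome | unexposed) = 570/2937 = 0.19408
Under exogeneity and monotonicity, PN = (p₁ − p₀) / p₁.
PN = (0.53413 − 0.19408) / 0.53413 = 0.34006 / 0.53413 ≈ 0.6367

PN ≈ 0.637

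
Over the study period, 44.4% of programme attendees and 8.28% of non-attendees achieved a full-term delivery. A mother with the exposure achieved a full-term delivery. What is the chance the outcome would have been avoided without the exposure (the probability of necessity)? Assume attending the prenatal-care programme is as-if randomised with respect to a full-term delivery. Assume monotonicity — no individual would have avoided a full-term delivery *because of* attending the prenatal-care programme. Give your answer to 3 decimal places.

p₁ = 0.444, p₀ = 0.0828.
Under exogeneity and monotonicity, PN = (p₁ − p₀) / p₁.
PN = (0.444 − 0.0828) / 0.444 = 0.3612 / 0.444 ≈ 0.8135

PN ≈ 0.814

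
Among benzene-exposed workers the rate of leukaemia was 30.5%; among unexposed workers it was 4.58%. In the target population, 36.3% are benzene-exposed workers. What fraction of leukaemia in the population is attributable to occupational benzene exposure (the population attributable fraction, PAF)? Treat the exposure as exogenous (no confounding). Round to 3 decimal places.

PAF ≈ 0.673

p₁ = 0.305, p₀ = 0.0458.
Overall risk P(Y=1) = π·p₁ + (1−π)·p₀ = 0.363×0.305 + 0.637×0.0458 = 0.13989.
Under exogeneity, PAF = [P(Y=1) − p₀] / P(Y=1).
PAF = (0.13989 − 0.0458) / 0.13989 ≈ 0.6726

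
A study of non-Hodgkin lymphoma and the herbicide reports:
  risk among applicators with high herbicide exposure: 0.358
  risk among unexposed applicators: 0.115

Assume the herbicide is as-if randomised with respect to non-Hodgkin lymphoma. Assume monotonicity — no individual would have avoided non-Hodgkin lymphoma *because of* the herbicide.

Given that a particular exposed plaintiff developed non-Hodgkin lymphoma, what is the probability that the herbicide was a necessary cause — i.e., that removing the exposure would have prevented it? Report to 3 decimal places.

PN ≈ 0.679

Let p₁ = 0.358, p₀ = 0.115.
Under exogeneity and monotonicity, PN = (p₁ − p₀) / p₁.
PN = (0.358 − 0.115) / 0.358 = 0.243 / 0.358 ≈ 0.6788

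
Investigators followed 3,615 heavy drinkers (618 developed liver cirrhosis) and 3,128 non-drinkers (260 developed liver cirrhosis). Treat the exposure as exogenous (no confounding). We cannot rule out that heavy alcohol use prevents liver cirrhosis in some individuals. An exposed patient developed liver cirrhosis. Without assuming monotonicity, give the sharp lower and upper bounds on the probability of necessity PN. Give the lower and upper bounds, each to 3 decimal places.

p₁ = P(outcome | exposed) = 618/3615 = 0.17095
p₀ = P(outcome | unexposed) = 260/3128 = 0.08312
Under exogeneity alone the bounds on PN are max{0,(p₁−p₀)/p₁} ≤ PN ≤ min{1,(1−p₀)/p₁}.
  lower = (p₁ − p₀)/p₁ = 0.087834 / 0.17095 ≈ 0.5138
  upper = min{1, (1 − p₀)/p₁} = 0.91688 / 0.17095 ≈ 5.3633 → capped at 1

0.514 ≤ PN ≤ 1.000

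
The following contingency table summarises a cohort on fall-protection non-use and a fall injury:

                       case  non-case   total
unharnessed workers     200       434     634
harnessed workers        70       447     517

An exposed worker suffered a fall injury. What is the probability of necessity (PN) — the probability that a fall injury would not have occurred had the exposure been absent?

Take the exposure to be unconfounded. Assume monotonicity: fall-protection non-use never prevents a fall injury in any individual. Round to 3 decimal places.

PN ≈ 0.571

p₁ = P(outcome | exposed) = 200/634 = 0.31546
p₀ = P(outcome | unexposed) = 70/517 = 0.1354
Under exogeneity and monotonicity, PN = (p₁ − p₀)/p₁.
PN = (0.31546 − 0.1354) / 0.31546 ≈ 0.5708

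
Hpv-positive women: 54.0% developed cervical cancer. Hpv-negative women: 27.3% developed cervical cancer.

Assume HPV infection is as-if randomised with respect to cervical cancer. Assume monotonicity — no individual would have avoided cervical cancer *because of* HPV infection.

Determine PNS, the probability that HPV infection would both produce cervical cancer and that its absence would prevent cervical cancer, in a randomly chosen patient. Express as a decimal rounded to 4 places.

PNS ≈ 0.2670

p₁ = 0.54, p₀ = 0.273.
Under exogeneity and monotonicity, PNS = p₁ − p₀.
PNS = 0.54 − 0.273 = 0.267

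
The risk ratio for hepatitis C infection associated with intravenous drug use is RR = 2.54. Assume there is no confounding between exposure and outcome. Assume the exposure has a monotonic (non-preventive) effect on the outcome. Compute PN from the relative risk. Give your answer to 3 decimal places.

Under exogeneity and monotonicity, PN = (RR − 1) / RR = 1 − 1/RR.
PN = (2.54 − 1) / 2.54 = 1.54 / 2.54 ≈ 0.6063

PN ≈ 0.606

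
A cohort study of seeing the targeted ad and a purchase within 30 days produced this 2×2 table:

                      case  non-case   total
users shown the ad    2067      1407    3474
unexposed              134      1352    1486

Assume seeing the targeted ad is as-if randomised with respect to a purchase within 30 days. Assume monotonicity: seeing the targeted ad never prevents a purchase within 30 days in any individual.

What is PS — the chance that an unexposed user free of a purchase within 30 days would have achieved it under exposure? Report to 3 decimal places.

PS ≈ 0.555

p₁ = P(outcome | exposed) = 2067/3474 = 0.59499
p₀ = P(outcome | unexposed) = 134/1486 = 0.090175
Under exogeneity and monotonicity, PS = (p₁ − p₀)/(1 − p₀).
PS = (0.59499 − 0.090175) / 0.90983 ≈ 0.5548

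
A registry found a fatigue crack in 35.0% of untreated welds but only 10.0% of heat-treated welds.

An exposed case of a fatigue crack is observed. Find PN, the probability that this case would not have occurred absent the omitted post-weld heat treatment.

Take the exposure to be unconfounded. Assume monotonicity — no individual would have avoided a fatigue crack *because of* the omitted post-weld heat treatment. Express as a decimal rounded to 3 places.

p₁ = 0.35, p₀ = 0.1.
Under exogeneity and monotonicity, PN = (p₁ − p₀) / p₁.
PN = (0.35 − 0.1) / 0.35 = 0.25 / 0.35 ≈ 0.7143

PN ≈ 0.714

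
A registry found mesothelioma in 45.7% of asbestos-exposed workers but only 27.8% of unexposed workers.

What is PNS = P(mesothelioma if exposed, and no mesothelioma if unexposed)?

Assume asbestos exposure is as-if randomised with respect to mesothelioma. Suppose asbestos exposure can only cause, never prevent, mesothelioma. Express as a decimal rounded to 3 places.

p₁ = 0.457, p₀ = 0.278.
Under exogeneity and monotonicity, PNS = p₁ − p₀.
PNS = 0.457 − 0.278 = 0.179

PNS ≈ 0.179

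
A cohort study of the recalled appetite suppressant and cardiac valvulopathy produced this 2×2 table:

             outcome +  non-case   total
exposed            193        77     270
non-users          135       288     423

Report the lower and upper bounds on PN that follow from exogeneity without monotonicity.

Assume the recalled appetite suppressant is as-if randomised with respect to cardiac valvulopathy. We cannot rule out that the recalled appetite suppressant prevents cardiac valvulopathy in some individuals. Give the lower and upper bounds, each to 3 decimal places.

0.554 ≤ PN ≤ 0.952

p₁ = P(outcome | exposed) = 193/270 = 0.71481
p₀ = P(outcome | unexposed) = 135/423 = 0.31915
Under exogeneity alone the bounds on PN are max{0,(p₁−p₀)/p₁} ≤ PN ≤ min{1,(1−p₀)/p₁}.
  lower = (p₁ − p₀)/p₁ = 0.39567 / 0.71481 ≈ 0.5535
  upper = min{1, (1 − p₀)/p₁} = 0.68085 / 0.71481 ≈ 0.9525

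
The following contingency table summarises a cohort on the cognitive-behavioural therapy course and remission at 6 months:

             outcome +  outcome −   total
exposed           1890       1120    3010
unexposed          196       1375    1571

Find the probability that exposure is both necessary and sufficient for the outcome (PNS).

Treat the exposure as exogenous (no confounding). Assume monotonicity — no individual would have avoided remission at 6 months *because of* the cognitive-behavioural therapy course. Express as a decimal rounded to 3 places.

p₁ = P(outcome | exposed) = 1890/3010 = 0.62791
p₀ = P(outcome | unexposed) = 196/1571 = 0.12476
Under exogeneity and monotonicity, PNS = p₁ − p₀.
PNS = 0.62791 − 0.12476 = 0.50315

PNS ≈ 0.503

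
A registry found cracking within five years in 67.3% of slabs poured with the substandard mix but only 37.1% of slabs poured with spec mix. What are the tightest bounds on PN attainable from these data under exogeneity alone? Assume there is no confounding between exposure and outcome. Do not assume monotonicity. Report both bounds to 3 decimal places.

p₁ = 0.673, p₀ = 0.371.
Under exogeneity alone the bounds on PN are max{0,(p₁−p₀)/p₁} ≤ PN ≤ min{1,(1−p₀)/p₁}.
  lower = (p₁ − p₀)/p₁ = 0.302 / 0.673 ≈ 0.4487
  upper = min{1, (1 − p₀)/p₁} = 0.629 / 0.673 ≈ 0.9346

0.449 ≤ PN ≤ 0.935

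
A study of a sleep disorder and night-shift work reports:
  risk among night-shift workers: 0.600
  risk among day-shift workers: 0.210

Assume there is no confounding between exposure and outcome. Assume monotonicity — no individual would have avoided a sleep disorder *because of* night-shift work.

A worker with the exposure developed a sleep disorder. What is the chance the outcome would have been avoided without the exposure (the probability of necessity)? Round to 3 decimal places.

PN ≈ 0.650

Let p₁ = 0.6, p₀ = 0.21.
Under exogeneity and monotonicity, PN = (p₁ − p₀) / p₁.
PN = (0.6 − 0.21) / 0.6 = 0.39 / 0.6 ≈ 0.6500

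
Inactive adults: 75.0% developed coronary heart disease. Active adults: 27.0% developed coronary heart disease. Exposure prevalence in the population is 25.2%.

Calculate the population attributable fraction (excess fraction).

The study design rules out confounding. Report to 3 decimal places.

PAF ≈ 0.309

p₁ = 0.75, p₀ = 0.27.
Overall risk P(Y=1) = π·p₁ + (1−π)·p₀ = 0.252×0.75 + 0.748×0.27 = 0.39096.
Under exogeneity, PAF = [P(Y=1) − p₀] / P(Y=1).
PAF = (0.39096 − 0.27) / 0.39096 ≈ 0.3094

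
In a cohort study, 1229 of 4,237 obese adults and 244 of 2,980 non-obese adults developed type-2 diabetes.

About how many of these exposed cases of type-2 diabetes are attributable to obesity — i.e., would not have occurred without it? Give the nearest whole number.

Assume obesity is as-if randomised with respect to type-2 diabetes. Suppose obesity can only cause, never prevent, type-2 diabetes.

about 882 cases

p₁ = P(outcome | exposed) = 1229/4237 = 0.29006
p₀ = P(outcome | unexposed) = 244/2980 = 0.081879
PN = (p₁ − p₀)/p₁ = (0.29006 − 0.081879) / 0.29006 ≈ 0.71772.
Attributable cases ≈ PN × (exposed cases) = 0.71772 × 1229 ≈ 882.08.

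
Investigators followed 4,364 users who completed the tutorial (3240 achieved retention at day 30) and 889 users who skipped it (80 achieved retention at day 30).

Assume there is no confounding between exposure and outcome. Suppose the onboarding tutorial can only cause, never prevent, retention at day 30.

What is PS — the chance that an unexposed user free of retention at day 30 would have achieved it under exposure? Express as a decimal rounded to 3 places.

PS ≈ 0.717

p₁ = P(outcome | exposed) = 3240/4364 = 0.74244
p₀ = P(outcome | unexposed) = 80/889 = 0.089989
Under exogeneity and monotonicity, PS = (p₁ − p₀) / (1 − p₀).
PS = (0.74244 − 0.089989) / (1 − 0.089989) = 0.65245 / 0.91001 ≈ 0.7170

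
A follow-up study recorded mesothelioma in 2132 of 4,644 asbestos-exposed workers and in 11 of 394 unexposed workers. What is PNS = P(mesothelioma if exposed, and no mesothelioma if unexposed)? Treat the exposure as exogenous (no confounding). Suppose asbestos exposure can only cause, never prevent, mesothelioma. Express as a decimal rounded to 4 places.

PNS ≈ 0.4312

p₁ = P(outcome | exposed) = 2132/4644 = 0.45909
p₀ = P(outcome | unexposed) = 11/394 = 0.027919
Under exogeneity and monotonicity, PNS = p₁ − p₀.
PNS = 0.45909 − 0.027919 = 0.43117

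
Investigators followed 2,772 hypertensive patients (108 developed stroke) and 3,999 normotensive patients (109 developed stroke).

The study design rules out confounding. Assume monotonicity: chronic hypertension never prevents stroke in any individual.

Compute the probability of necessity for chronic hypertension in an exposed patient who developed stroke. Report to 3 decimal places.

PN ≈ 0.300

p₁ = P(outcome | exposed) = 108/2772 = 0.038961
p₀ = P(outcome | unexposed) = 109/3999 = 0.027257
Under exogeneity and monotonicity, PN = (p₁ − p₀) / p₁.
PN = (0.038961 − 0.027257) / 0.038961 = 0.011704 / 0.038961 ≈ 0.3004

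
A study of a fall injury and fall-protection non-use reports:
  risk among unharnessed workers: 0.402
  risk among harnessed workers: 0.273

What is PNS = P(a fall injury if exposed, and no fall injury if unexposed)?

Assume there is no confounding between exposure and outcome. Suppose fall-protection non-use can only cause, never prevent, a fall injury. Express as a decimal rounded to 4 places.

PNS ≈ 0.1290

Let p₁ = 0.402, p₀ = 0.273.
Under exogeneity and monotonicity, PNS = p₁ − p₀.
PNS = 0.402 − 0.273 = 0.129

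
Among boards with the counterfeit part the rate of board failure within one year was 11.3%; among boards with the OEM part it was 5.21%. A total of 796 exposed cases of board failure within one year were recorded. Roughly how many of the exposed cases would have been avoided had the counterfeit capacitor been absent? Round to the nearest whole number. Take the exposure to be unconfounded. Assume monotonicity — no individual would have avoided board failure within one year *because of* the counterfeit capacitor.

about 429 cases

p₁ = 0.113, p₀ = 0.0521.
PN = (p₁ − p₀)/p₁ = (0.113 − 0.0521) / 0.113 ≈ 0.53894.
Attributable cases ≈ PN × (exposed cases) = 0.53894 × 796 ≈ 428.99.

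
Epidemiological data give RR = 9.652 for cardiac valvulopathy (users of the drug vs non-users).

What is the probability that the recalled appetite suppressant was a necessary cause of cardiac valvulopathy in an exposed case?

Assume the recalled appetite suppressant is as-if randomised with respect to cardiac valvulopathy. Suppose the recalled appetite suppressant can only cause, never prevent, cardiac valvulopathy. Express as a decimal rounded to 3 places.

Under exogeneity and monotonicity, PN = (RR − 1) / RR = 1 − 1/RR.
PN = (9.652 − 1) / 9.652 = 8.652 / 9.652 ≈ 0.8964

PN ≈ 0.896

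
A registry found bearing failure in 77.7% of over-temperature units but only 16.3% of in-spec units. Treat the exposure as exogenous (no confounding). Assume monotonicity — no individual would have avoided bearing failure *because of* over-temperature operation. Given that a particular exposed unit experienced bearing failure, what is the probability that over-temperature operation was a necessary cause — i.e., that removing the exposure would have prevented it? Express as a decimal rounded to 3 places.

PN ≈ 0.790

p₁ = 0.777, p₀ = 0.163.
Under exogeneity and monotonicity, PN = (p₁ − p₀) / p₁.
PN = (0.777 − 0.163) / 0.777 = 0.614 / 0.777 ≈ 0.7902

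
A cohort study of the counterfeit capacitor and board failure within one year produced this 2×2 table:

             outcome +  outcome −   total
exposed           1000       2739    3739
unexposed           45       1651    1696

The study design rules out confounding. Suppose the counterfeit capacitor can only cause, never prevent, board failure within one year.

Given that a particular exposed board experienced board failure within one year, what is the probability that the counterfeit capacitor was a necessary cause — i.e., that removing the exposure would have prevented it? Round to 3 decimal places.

PN ≈ 0.901

p₁ = P(outcome | exposed) = 1000/3739 = 0.26745
p₀ = P(outcome | unexposed) = 45/1696 = 0.026533
Under exogeneity and monotonicity, PN = (p₁ − p₀)/p₁.
PN = (0.26745 − 0.026533) / 0.26745 ≈ 0.9008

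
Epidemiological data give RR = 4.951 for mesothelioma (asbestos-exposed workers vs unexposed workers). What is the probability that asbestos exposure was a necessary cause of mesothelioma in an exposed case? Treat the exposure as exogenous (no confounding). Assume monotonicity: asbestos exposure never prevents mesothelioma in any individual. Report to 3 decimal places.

PN ≈ 0.798

Under exogeneity and monotonicity, PN = (RR − 1) / RR = 1 − 1/RR.
PN = (4.951 − 1) / 4.951 = 3.951 / 4.951 ≈ 0.7980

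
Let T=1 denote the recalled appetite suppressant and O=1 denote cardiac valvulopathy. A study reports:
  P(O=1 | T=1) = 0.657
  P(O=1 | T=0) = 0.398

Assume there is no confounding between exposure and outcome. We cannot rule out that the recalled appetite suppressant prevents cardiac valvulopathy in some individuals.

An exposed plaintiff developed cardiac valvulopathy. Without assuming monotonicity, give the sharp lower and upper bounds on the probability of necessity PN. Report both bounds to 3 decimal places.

0.394 ≤ PN ≤ 0.916

Let p₁ = 0.657, p₀ = 0.398.
Under exogeneity alone the bounds on PN are max{0,(p₁−p₀)/p₁} ≤ PN ≤ min{1,(1−p₀)/p₁}.
  lower = (p₁ − p₀)/p₁ = 0.259 / 0.657 ≈ 0.3942
  upper = min{1, (1 − p₀)/p₁} = 0.602 / 0.657 ≈ 0.9163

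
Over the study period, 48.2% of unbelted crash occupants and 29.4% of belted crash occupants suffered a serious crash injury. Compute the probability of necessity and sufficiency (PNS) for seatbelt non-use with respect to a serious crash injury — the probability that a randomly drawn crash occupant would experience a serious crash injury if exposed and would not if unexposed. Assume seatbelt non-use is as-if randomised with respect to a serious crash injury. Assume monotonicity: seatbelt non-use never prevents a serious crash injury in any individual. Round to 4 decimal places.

p₁ = 0.482, p₀ = 0.294.
Under exogeneity and monotonicity, PNS = p₁ − p₀.
PNS = 0.482 − 0.294 = 0.188

PNS ≈ 0.1880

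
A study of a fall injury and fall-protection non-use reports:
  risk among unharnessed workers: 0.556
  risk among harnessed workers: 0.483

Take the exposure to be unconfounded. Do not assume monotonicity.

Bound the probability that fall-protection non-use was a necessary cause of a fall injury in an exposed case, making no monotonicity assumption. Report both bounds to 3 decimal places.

0.131 ≤ PN ≤ 0.930

Let p₁ = 0.556, p₀ = 0.483.
Under exogeneity alone the bounds on PN are max{0,(p₁−p₀)/p₁} ≤ PN ≤ min{1,(1−p₀)/p₁}.
  lower = (p₁ − p₀)/p₁ = 0.073 / 0.556 ≈ 0.1313
  upper = min{1, (1 − p₀)/p₁} = 0.517 / 0.556 ≈ 0.9299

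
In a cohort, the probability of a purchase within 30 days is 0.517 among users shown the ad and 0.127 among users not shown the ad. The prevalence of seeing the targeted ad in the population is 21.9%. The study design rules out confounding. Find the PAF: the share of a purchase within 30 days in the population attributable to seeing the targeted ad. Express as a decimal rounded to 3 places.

Let p₁ = 0.517, p₀ = 0.127.
Overall risk P(Y=1) = π·p₁ + (1−π)·p₀ = 0.219×0.517 + 0.781×0.127 = 0.21241.
Under exogeneity, PAF = [P(Y=1) − p₀] / P(Y=1).
PAF = (0.21241 − 0.127) / 0.21241 ≈ 0.4021

PAF ≈ 0.402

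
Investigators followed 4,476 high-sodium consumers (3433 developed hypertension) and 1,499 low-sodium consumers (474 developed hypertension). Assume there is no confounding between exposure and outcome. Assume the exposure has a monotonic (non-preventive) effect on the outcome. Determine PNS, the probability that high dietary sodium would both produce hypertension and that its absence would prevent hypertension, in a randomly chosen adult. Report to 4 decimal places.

PNS ≈ 0.4508

p₁ = P(outcome | exposed) = 3433/4476 = 0.76698
p₀ = P(outcome | unexposed) = 474/1499 = 0.31621
Under exogeneity and monotonicity, PNS = p₁ − p₀.
PNS = 0.76698 − 0.31621 = 0.45077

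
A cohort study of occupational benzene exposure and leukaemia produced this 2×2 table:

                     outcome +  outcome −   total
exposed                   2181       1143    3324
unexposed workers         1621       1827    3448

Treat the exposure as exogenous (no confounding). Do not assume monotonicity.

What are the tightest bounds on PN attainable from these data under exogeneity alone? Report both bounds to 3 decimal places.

0.283 ≤ PN ≤ 0.808

p₁ = P(outcome | exposed) = 2181/3324 = 0.65614
p₀ = P(outcome | unexposed) = 1621/3448 = 0.47013
Under exogeneity alone the bounds on PN are max{0,(p₁−p₀)/p₁} ≤ PN ≤ min{1,(1−p₀)/p₁}.
  lower = (p₁ − p₀)/p₁ = 0.18601 / 0.65614 ≈ 0.2835
  upper = min{1, (1 − p₀)/p₁} = 0.52987 / 0.65614 ≈ 0.8076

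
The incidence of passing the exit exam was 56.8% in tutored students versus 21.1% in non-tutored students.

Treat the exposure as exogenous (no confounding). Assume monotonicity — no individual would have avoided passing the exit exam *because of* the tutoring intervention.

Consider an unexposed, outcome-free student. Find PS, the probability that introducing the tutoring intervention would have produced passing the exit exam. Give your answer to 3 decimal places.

p₁ = 0.568, p₀ = 0.211.
Under exogeneity and monotonicity, PS = (p₁ − p₀) / (1 − p₀).
PS = (0.568 − 0.211) / (1 − 0.211) = 0.357 / 0.789 ≈ 0.4525

PS ≈ 0.452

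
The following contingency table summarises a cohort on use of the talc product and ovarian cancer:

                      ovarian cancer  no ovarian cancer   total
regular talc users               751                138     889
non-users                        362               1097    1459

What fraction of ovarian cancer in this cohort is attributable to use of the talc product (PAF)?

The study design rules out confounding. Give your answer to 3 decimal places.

PAF ≈ 0.477

p₁ = P(outcome | exposed) = 751/889 = 0.84477
p₀ = P(outcome | unexposed) = 362/1459 = 0.24812
Exposure prevalence π = 889/2348 = 0.37862; overall risk P(Y=1) = 0.47402.
Under exogeneity, PAF = [P(Y=1) − p₀]/P(Y=1).
PAF = (0.47402 − 0.24812) / 0.47402 ≈ 0.4766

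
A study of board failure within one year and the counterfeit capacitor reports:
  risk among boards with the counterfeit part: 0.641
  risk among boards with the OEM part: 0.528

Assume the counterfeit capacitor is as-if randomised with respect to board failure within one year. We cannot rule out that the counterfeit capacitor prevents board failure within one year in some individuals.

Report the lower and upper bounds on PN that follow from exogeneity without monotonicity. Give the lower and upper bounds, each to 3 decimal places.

0.176 ≤ PN ≤ 0.736

Let p₁ = 0.641, p₀ = 0.528.
Under exogeneity alone the bounds on PN are max{0,(p₁−p₀)/p₁} ≤ PN ≤ min{1,(1−p₀)/p₁}.
  lower = (p₁ − p₀)/p₁ = 0.113 / 0.641 ≈ 0.1763
  upper = min{1, (1 − p₀)/p₁} = 0.472 / 0.641 ≈ 0.7363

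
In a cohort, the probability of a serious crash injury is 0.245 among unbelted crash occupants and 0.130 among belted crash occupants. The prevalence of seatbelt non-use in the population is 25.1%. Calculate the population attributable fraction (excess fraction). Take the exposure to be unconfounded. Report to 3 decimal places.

Let p₁ = 0.245, p₀ = 0.13.
Overall risk P(Y=1) = π·p₁ + (1−π)·p₀ = 0.251×0.245 + 0.749×0.13 = 0.15887.
Under exogeneity, PAF = [P(Y=1) − p₀] / P(Y=1).
PAF = (0.15887 − 0.13) / 0.15887 ≈ 0.1817

PAF ≈ 0.182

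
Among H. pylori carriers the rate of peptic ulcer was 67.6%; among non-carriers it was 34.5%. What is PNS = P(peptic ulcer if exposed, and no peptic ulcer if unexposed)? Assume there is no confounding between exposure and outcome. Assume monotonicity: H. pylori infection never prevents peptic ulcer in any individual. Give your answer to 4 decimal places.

p₁ = 0.676, p₀ = 0.345.
Under exogeneity and monotonicity, PNS = p₁ − p₀.
PNS = 0.676 − 0.345 = 0.331

PNS ≈ 0.3310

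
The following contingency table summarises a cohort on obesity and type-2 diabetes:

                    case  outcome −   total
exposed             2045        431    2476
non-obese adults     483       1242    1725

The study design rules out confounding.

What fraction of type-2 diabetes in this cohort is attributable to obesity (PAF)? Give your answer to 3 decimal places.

p₁ = P(outcome | exposed) = 2045/2476 = 0.82593
p₀ = P(outcome | unexposed) = 483/1725 = 0.28
Exposure prevalence π = 2476/4201 = 0.58938; overall risk P(Y=1) = 0.60176.
Under exogeneity, PAF = [P(Y=1) − p₀]/P(Y=1).
PAF = (0.60176 − 0.28) / 0.60176 ≈ 0.5347

PAF ≈ 0.535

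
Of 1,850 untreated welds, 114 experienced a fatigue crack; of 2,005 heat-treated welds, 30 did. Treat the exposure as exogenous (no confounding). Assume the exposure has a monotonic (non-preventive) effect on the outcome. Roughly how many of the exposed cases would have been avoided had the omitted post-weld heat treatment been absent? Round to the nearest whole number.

about 86 cases

p₁ = P(outcome | exposed) = 114/1850 = 0.061622
p₀ = P(outcome | unexposed) = 30/2005 = 0.014963
PN = (p₁ − p₀)/p₁ = (0.061622 − 0.014963) / 0.061622 ≈ 0.75719.
Attributable cases ≈ PN × (exposed cases) = 0.75719 × 114 ≈ 86.32.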